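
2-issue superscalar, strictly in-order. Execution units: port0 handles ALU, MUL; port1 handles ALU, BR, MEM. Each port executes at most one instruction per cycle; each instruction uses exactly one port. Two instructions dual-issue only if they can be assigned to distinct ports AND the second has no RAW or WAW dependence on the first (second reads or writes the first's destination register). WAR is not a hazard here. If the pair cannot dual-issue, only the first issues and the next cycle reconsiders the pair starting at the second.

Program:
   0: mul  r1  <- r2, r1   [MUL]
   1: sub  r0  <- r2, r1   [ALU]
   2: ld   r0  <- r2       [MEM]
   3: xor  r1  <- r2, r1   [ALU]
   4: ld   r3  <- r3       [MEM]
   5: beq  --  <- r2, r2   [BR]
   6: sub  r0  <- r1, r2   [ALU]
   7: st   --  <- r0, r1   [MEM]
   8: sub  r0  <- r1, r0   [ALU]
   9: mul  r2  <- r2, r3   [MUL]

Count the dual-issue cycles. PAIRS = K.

#0 head=0: mul i0 RAW r1
#1 head=1: sub i1 WAW r0
#2 head=2: ld+xor i2/i3 2-wide
#3 head=4: ld i4 no-port MEM/BR
#4 head=5: beq+sub i5/i6 2-wide
#5 head=7: st+sub i7/i8 2-wide
#6 head=9: mul i9 tail

PAIRS = 3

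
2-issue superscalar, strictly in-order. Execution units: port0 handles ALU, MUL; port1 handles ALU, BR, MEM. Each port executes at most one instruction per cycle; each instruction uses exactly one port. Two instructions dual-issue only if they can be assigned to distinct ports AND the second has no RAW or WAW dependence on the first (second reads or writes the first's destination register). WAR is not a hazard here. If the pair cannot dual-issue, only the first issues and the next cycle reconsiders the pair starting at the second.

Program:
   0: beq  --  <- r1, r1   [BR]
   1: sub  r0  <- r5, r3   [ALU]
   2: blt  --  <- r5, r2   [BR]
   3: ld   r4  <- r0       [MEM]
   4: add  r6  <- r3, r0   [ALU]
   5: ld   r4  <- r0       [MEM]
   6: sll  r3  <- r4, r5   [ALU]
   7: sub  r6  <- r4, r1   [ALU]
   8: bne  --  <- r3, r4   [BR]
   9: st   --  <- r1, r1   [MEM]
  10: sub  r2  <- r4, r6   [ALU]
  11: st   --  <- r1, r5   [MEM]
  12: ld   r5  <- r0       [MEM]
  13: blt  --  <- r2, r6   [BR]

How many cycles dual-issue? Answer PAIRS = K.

PAIRS = 4

#0 head=0: beq;sub i0&i1 pair
#1 head=2: blt i2 no-port BR/MEM
#2 head=3: ld;add i3&i4 pair
#3 head=5: ld i5 RAW r4
#4 head=6: sll;sub i6&i7 pair
#5 head=8: bne i8 no-port BR/MEM
#6 head=9: st;sub i9&i10 pair
#7 head=11: st i11 no-port MEM/MEM
#8 head=12: ld i12 no-port MEM/BR
#9 head=13: blt i13 tail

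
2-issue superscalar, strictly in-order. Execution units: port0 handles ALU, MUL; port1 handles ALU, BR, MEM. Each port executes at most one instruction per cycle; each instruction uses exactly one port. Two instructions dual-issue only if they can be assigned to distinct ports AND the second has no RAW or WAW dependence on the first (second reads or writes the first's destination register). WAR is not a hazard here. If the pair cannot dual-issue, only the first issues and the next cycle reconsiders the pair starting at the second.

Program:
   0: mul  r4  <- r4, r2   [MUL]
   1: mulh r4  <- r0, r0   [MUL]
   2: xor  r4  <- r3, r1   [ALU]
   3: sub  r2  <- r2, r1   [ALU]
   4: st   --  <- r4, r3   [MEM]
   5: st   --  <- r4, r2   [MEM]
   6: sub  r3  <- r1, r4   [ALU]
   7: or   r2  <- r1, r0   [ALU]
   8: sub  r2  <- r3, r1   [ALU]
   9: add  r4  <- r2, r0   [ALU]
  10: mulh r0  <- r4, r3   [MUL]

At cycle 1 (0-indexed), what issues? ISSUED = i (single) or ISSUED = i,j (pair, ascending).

ISSUED = 1

  cy0 -> i0 (mul) no-port MUL/MUL
  cy1 -> i1 (mulh) WAW r4
  cy2 -> i2,i3 (xor/sub) pair
  cy3 -> i4 (st) no-port MEM/MEM
  cy4 -> i5,i6 (st/sub) pair
  cy5 -> i7 (or) WAW r2
  cy6 -> i8 (sub) RAW r2
  cy7 -> i9 (add) RAW r4
  cy8 -> i10 (mulh) tail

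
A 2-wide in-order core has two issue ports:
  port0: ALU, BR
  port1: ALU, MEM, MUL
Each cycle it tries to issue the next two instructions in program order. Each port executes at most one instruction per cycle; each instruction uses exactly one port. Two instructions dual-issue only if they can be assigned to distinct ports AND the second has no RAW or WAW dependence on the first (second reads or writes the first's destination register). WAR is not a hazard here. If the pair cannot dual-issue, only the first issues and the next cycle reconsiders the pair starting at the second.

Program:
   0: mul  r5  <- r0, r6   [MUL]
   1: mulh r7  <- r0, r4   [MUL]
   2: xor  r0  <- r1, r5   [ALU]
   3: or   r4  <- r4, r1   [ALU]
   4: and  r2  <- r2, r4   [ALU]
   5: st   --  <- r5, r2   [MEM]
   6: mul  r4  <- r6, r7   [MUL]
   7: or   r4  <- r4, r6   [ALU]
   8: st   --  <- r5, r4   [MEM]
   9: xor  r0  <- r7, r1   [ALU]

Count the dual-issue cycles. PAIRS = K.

PAIRS = 2

t=0 i0:mul.MUL ; no-port MUL/MUL
t=1 i1&i2:mulh.MUL/xor.ALU ; 2-wide
t=2 i3:or.ALU ; RAW r4
t=3 i4:and.ALU ; RAW r2
t=4 i5:st.MEM ; no-port MEM/MUL
t=5 i6:mul.MUL ; RAW+WAW r4
t=6 i7:or.ALU ; RAW r4
t=7 i8&i9:st.MEM/xor.ALU ; 2-wide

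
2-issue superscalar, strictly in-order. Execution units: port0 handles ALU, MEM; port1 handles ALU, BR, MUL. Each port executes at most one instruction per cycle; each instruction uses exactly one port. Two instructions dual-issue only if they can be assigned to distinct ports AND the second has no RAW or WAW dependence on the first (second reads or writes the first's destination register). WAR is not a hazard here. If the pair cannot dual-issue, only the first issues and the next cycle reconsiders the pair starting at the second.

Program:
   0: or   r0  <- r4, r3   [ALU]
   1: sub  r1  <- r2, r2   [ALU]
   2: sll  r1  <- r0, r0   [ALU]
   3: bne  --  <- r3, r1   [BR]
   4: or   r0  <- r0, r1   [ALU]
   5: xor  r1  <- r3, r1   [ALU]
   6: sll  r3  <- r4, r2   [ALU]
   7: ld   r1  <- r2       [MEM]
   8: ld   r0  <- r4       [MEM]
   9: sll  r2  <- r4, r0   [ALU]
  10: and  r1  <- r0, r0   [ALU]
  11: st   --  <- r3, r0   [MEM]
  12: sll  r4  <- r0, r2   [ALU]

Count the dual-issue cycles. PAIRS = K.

PAIRS = 5

c0: i0+i1 or/sub  pair
c1: i2 sll  RAW r1
c2: i3+i4 bne/or  pair
c3: i5+i6 xor/sll  pair
c4: i7 ld  no-port MEM/MEM
c5: i8 ld  RAW r0
c6: i9+i10 sll/and  pair
c7: i11+i12 st/sll  pair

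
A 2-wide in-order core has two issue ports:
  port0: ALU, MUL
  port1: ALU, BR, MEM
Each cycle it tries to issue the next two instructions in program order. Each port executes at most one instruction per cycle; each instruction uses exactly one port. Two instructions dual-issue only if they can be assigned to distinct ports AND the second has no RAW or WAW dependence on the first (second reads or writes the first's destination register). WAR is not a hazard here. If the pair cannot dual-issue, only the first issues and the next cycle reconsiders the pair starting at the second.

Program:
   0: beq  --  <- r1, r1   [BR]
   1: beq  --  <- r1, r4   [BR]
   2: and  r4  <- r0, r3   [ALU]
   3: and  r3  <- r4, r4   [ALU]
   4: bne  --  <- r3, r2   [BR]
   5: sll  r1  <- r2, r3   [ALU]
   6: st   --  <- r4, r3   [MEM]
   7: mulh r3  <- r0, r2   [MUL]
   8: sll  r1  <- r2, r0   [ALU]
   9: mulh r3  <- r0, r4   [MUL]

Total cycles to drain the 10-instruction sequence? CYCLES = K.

CYCLES = 6

  cy0 -> i0 (beq.BR) no-port BR/BR
  cy1 -> i1+i2 (beq.BR;and.ALU) dual
  cy2 -> i3 (and.ALU) RAW r3
  cy3 -> i4+i5 (bne.BR;sll.ALU) dual
  cy4 -> i6+i7 (st.MEM;mulh.MUL) dual
  cy5 -> i8+i9 (sll.ALU;mulh.MUL) dual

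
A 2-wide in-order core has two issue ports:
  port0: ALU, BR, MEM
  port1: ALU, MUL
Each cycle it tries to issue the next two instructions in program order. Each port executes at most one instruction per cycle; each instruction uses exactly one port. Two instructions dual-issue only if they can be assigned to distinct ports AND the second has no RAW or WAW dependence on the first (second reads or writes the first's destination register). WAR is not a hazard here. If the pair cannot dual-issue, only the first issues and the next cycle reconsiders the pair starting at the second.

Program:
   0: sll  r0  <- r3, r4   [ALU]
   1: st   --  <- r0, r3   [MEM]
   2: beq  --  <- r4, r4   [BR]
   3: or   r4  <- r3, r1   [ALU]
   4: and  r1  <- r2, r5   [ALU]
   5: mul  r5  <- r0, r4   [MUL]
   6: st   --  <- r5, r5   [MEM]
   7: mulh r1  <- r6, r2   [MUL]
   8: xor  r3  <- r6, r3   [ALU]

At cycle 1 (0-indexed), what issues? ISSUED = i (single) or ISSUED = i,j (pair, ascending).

c0: i0 sll  RAW r0
c1: i1 st  no-port MEM/BR
c2: i2,i3 beq+or  dual
c3: i4,i5 and+mul  dual
c4: i6,i7 st+mulh  dual
c5: i8 xor  tail

ISSUED = 1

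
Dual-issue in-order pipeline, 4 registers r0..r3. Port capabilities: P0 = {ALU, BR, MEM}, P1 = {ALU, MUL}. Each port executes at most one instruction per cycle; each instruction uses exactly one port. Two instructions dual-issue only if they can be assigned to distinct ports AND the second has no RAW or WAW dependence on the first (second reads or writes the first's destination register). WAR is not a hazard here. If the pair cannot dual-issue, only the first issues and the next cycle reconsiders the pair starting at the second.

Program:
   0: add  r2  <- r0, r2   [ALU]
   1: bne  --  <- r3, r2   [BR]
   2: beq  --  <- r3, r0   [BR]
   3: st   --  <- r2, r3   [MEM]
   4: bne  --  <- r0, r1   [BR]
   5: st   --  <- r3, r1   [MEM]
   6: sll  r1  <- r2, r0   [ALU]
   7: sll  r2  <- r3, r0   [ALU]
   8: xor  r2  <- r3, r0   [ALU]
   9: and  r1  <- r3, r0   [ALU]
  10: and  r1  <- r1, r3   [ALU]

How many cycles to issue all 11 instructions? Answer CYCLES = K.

CYCLES = 9

t=0 i0:add ; RAW r2
t=1 i1:bne ; no-port BR/BR
t=2 i2:beq ; no-port BR/MEM
t=3 i3:st ; no-port MEM/BR
t=4 i4:bne ; no-port BR/MEM
t=5 i5/i6:st;sll ; 2-wide
t=6 i7:sll ; WAW r2
t=7 i8/i9:xor;and ; 2-wide
t=8 i10:and ; tail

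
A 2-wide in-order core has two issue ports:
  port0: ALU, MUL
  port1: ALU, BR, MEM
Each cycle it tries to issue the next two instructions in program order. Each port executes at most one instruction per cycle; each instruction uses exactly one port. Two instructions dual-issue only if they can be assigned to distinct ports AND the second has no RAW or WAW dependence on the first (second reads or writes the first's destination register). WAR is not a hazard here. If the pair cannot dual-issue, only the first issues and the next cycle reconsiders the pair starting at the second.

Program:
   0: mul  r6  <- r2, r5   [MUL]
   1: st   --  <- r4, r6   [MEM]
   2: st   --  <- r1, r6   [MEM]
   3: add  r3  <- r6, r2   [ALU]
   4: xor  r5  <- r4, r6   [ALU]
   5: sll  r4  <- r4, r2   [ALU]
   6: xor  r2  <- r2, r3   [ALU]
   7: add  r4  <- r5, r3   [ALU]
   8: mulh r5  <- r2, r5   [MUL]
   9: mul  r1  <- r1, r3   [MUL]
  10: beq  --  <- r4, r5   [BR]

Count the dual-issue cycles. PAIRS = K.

[0] i0  mul.MUL  -- RAW r6
[1] i1  st.MEM  -- no-port MEM/MEM
[2] i2&i3  st.MEM add.ALU  -- pair
[3] i4&i5  xor.ALU sll.ALU  -- pair
[4] i6&i7  xor.ALU add.ALU  -- pair
[5] i8  mulh.MUL  -- no-port MUL/MUL
[6] i9&i10  mul.MUL beq.BR  -- pair

PAIRS = 4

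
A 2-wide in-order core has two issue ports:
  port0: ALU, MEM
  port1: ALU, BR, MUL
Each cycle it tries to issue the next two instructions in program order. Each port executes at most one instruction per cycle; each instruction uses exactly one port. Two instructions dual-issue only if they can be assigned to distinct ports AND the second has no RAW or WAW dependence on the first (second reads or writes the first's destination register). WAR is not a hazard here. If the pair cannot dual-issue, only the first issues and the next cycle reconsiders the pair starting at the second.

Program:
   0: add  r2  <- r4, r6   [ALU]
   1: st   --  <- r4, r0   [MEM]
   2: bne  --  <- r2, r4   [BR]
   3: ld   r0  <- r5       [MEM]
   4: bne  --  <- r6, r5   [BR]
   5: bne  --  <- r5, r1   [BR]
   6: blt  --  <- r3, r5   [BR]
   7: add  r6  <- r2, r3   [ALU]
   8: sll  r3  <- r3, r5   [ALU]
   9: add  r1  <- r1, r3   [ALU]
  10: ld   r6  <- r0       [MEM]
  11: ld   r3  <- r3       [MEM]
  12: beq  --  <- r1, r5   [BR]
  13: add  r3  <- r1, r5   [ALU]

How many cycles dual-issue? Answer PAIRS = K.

PAIRS = 5

[0] i0/i1  add+st  -- pair
[1] i2/i3  bne+ld  -- pair
[2] i4  bne  -- no-port BR/BR
[3] i5  bne  -- no-port BR/BR
[4] i6/i7  blt+add  -- pair
[5] i8  sll  -- RAW r3
[6] i9/i10  add+ld  -- pair
[7] i11/i12  ld+beq  -- pair
[8] i13  add  -- tail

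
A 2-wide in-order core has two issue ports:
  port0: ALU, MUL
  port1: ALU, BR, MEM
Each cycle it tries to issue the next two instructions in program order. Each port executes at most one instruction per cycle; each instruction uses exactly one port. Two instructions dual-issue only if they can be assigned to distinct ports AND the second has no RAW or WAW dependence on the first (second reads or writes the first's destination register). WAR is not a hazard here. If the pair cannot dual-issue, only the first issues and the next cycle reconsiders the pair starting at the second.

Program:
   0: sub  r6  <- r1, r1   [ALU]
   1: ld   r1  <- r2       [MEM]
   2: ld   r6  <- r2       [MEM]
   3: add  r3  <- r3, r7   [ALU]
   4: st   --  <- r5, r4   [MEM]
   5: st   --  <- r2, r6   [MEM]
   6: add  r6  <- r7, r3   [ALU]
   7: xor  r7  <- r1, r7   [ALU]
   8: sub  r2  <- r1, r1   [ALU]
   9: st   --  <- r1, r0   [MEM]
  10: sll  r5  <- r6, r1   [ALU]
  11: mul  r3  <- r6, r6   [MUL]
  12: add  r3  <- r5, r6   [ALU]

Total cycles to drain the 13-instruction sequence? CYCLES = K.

CYCLES = 8

#0 head=0: sub+ld i0&i1 pair
#1 head=2: ld+add i2&i3 pair
#2 head=4: st i4 no-port MEM/MEM
#3 head=5: st+add i5&i6 pair
#4 head=7: xor+sub i7&i8 pair
#5 head=9: st+sll i9&i10 pair
#6 head=11: mul i11 WAW r3
#7 head=12: add i12 tail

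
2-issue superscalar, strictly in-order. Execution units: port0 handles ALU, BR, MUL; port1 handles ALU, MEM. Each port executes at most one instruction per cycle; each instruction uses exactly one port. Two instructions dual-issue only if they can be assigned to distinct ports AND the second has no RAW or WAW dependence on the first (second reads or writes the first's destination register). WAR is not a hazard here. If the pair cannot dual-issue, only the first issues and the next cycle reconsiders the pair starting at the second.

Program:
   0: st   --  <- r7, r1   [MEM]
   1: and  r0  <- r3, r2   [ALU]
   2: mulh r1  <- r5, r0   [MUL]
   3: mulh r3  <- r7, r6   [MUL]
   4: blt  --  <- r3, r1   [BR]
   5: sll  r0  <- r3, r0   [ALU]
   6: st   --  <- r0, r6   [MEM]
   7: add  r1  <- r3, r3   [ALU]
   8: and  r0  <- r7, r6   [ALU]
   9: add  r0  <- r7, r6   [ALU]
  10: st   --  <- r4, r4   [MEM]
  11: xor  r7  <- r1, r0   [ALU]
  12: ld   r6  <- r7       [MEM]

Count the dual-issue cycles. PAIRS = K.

PAIRS = 4

0. st+and @i0/i1  | 2-wide
1. mulh @i2  | no-port MUL/MUL
2. mulh @i3  | no-port MUL/BR
3. blt+sll @i4/i5  | 2-wide
4. st+add @i6/i7  | 2-wide
5. and @i8  | WAW r0
6. add+st @i9/i10  | 2-wide
7. xor @i11  | RAW r7
8. ld @i12  | tail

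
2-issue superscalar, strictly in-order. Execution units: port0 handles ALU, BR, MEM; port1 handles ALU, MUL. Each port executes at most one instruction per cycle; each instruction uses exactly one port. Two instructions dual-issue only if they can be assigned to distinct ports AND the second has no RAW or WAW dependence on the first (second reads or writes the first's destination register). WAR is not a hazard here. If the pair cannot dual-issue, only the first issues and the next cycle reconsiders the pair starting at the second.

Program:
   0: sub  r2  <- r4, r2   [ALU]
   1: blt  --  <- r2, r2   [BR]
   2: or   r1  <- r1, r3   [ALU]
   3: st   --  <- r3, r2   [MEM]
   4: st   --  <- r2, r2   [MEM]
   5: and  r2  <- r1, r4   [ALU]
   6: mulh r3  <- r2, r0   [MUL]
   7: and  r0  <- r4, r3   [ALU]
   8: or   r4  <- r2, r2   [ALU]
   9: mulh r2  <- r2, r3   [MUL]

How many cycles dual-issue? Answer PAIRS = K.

  cy0 -> i0 (sub) RAW r2
  cy1 -> i1,i2 (blt/or) dual
  cy2 -> i3 (st) no-port MEM/MEM
  cy3 -> i4,i5 (st/and) dual
  cy4 -> i6 (mulh) RAW r3
  cy5 -> i7,i8 (and/or) dual
  cy6 -> i9 (mulh) tail

PAIRS = 3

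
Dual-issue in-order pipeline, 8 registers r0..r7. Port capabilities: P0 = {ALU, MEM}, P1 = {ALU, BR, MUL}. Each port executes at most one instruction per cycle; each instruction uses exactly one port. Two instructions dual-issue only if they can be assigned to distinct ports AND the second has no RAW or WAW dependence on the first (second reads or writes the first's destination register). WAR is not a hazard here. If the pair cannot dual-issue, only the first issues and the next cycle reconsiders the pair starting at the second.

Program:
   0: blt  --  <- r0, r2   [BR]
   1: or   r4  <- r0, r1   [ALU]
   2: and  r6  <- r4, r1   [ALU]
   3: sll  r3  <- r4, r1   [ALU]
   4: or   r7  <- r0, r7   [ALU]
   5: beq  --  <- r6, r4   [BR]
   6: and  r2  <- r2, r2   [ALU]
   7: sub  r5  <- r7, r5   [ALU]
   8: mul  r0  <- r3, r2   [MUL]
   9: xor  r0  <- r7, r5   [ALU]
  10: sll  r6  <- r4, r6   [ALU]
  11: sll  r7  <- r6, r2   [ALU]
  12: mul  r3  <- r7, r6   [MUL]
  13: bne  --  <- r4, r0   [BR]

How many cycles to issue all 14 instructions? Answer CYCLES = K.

  cy0 -> i0+i1 (blt;or) 2-wide
  cy1 -> i2+i3 (and;sll) 2-wide
  cy2 -> i4+i5 (or;beq) 2-wide
  cy3 -> i6+i7 (and;sub) 2-wide
  cy4 -> i8 (mul) WAW r0
  cy5 -> i9+i10 (xor;sll) 2-wide
  cy6 -> i11 (sll) RAW r7
  cy7 -> i12 (mul) no-port MUL/BR
  cy8 -> i13 (bne) tail

CYCLES = 9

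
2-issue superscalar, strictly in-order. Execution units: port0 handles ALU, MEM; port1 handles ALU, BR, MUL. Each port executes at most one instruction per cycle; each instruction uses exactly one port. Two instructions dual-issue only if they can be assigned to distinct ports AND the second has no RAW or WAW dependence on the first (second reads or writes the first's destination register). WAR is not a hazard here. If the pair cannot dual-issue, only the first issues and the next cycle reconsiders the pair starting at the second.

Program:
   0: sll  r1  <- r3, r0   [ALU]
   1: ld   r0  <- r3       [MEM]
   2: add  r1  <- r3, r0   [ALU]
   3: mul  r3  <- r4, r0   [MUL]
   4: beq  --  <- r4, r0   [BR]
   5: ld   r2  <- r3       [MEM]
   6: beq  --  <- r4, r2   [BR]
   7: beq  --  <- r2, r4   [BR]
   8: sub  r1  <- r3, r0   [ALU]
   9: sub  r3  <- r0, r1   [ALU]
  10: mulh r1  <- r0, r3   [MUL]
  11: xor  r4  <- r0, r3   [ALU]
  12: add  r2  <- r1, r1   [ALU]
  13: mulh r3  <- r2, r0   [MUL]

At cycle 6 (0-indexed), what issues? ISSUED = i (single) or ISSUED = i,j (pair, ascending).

ISSUED = 10,11

[0] i0&i1  sll ld  -- dual
[1] i2&i3  add mul  -- dual
[2] i4&i5  beq ld  -- dual
[3] i6  beq  -- no-port BR/BR
[4] i7&i8  beq sub  -- dual
[5] i9  sub  -- RAW r3
[6] i10&i11  mulh xor  -- dual
[7] i12  add  -- RAW r2
[8] i13  mulh  -- tail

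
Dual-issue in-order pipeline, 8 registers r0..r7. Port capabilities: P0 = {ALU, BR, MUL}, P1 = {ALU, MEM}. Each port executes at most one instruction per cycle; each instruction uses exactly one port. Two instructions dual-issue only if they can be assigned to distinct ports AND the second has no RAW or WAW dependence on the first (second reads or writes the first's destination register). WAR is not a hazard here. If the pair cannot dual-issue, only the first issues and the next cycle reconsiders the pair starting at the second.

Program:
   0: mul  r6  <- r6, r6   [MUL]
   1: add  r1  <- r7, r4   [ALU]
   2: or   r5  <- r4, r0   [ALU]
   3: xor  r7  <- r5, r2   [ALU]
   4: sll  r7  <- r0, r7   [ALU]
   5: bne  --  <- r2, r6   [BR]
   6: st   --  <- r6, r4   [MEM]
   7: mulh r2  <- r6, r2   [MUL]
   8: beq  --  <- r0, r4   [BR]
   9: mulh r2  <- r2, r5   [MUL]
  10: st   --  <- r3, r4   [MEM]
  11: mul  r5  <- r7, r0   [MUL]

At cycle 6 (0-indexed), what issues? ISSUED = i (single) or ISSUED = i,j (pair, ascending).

c0: i0+i1 mul.MUL+add.ALU  2-wide
c1: i2 or.ALU  RAW r5
c2: i3 xor.ALU  RAW+WAW r7
c3: i4+i5 sll.ALU+bne.BR  2-wide
c4: i6+i7 st.MEM+mulh.MUL  2-wide
c5: i8 beq.BR  no-port BR/MUL
c6: i9+i10 mulh.MUL+st.MEM  2-wide
c7: i11 mul.MUL  tail

ISSUED = 9,10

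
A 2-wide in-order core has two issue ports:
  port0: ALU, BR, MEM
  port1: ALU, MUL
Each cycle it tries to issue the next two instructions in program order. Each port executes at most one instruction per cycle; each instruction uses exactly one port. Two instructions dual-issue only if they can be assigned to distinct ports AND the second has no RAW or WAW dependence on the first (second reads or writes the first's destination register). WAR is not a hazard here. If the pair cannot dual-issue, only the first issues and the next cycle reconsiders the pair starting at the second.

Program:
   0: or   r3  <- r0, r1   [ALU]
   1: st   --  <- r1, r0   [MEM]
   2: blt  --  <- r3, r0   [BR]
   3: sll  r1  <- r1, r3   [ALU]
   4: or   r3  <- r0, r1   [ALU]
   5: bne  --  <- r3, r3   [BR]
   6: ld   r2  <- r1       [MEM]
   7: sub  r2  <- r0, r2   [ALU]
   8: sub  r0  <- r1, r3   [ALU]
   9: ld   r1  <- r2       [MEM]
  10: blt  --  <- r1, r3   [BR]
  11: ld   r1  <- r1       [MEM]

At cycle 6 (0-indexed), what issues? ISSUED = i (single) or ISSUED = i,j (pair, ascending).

[0] i0/i1  or.ALU;st.MEM  -- pair
[1] i2/i3  blt.BR;sll.ALU  -- pair
[2] i4  or.ALU  -- RAW r3
[3] i5  bne.BR  -- no-port BR/MEM
[4] i6  ld.MEM  -- RAW+WAW r2
[5] i7/i8  sub.ALU;sub.ALU  -- pair
[6] i9  ld.MEM  -- no-port MEM/BR
[7] i10  blt.BR  -- no-port BR/MEM
[8] i11  ld.MEM  -- tail

ISSUED = 9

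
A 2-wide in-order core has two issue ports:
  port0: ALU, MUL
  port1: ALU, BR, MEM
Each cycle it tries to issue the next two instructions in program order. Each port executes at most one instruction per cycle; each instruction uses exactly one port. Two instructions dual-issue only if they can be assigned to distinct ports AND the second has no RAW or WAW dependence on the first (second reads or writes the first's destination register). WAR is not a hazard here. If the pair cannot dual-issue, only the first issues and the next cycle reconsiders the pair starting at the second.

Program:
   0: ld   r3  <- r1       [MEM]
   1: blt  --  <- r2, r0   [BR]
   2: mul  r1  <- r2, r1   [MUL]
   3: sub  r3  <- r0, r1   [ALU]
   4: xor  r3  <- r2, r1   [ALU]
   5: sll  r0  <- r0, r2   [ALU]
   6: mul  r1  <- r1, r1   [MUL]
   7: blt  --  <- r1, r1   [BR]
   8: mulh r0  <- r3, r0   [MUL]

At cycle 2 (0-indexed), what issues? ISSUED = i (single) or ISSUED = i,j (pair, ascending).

ISSUED = 3

[0] i0  ld  -- no-port MEM/BR
[1] i1+i2  blt/mul  -- dual
[2] i3  sub  -- WAW r3
[3] i4+i5  xor/sll  -- dual
[4] i6  mul  -- RAW r1
[5] i7+i8  blt/mulh  -- dual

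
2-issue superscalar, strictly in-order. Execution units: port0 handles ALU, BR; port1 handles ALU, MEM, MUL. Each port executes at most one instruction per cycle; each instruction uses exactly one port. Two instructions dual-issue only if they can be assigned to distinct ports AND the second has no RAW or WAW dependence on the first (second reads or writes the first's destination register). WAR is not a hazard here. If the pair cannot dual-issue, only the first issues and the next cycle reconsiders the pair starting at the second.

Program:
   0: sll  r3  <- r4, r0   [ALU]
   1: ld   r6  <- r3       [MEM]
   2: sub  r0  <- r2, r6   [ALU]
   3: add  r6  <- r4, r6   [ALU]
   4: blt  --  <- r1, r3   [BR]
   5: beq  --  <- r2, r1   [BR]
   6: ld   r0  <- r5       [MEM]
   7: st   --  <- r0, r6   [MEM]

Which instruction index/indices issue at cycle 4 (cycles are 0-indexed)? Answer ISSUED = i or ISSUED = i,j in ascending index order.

ISSUED = 5,6

0. sll @i0  | RAW r3
1. ld @i1  | RAW r6
2. sub/add @i2/i3  | dual
3. blt @i4  | no-port BR/BR
4. beq/ld @i5/i6  | dual
5. st @i7  | tail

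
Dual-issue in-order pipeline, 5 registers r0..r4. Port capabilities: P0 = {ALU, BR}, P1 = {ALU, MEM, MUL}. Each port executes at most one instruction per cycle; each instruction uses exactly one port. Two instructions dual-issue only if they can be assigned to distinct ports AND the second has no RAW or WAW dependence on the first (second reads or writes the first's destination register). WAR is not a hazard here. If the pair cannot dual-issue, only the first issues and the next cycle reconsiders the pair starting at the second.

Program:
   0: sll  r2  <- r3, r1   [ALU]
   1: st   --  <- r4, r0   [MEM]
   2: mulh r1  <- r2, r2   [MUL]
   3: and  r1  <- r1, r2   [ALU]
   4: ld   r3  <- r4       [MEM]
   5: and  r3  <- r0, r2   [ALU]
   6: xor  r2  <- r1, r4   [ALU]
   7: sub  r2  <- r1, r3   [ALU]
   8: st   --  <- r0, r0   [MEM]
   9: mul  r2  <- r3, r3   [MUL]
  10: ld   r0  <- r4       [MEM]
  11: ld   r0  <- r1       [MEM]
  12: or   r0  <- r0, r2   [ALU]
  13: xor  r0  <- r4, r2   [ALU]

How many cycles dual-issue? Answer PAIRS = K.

PAIRS = 4

c0: i0+i1 sll.ALU;st.MEM  2-wide
c1: i2 mulh.MUL  RAW+WAW r1
c2: i3+i4 and.ALU;ld.MEM  2-wide
c3: i5+i6 and.ALU;xor.ALU  2-wide
c4: i7+i8 sub.ALU;st.MEM  2-wide
c5: i9 mul.MUL  no-port MUL/MEM
c6: i10 ld.MEM  no-port MEM/MEM
c7: i11 ld.MEM  RAW+WAW r0
c8: i12 or.ALU  WAW r0
c9: i13 xor.ALU  tail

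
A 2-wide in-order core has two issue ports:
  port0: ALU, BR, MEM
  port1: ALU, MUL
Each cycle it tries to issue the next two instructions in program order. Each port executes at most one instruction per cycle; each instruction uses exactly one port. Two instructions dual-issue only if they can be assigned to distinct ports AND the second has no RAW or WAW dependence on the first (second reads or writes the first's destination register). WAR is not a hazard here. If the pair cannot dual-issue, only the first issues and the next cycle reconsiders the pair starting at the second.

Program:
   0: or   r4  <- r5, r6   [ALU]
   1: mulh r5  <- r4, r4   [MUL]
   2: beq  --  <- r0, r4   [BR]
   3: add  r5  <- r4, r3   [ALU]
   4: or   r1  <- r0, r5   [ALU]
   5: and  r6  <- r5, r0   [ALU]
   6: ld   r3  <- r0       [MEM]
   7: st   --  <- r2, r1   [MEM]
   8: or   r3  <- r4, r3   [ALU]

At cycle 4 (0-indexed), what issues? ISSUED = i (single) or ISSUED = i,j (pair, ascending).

t=0 i0:or.ALU ; RAW r4
t=1 i1&i2:mulh.MUL+beq.BR ; dual
t=2 i3:add.ALU ; RAW r5
t=3 i4&i5:or.ALU+and.ALU ; dual
t=4 i6:ld.MEM ; no-port MEM/MEM
t=5 i7&i8:st.MEM+or.ALU ; dual

ISSUED = 6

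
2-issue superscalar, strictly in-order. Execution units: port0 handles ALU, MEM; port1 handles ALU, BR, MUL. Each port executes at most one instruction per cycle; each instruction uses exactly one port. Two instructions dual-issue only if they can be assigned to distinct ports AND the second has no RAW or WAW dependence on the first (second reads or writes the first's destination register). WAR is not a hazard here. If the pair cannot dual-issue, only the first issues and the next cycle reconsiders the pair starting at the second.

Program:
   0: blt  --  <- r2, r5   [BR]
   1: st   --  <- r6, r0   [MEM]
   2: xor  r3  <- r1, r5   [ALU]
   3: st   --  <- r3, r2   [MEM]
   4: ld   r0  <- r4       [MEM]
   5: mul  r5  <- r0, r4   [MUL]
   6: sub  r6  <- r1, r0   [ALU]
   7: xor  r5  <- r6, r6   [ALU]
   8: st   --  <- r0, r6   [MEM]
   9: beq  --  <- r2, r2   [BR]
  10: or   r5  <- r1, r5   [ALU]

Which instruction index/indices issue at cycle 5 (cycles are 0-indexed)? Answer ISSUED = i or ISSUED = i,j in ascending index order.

#0 head=0: blt+st i0,i1 2-wide
#1 head=2: xor i2 RAW r3
#2 head=3: st i3 no-port MEM/MEM
#3 head=4: ld i4 RAW r0
#4 head=5: mul+sub i5,i6 2-wide
#5 head=7: xor+st i7,i8 2-wide
#6 head=9: beq+or i9,i10 2-wide

ISSUED = 7,8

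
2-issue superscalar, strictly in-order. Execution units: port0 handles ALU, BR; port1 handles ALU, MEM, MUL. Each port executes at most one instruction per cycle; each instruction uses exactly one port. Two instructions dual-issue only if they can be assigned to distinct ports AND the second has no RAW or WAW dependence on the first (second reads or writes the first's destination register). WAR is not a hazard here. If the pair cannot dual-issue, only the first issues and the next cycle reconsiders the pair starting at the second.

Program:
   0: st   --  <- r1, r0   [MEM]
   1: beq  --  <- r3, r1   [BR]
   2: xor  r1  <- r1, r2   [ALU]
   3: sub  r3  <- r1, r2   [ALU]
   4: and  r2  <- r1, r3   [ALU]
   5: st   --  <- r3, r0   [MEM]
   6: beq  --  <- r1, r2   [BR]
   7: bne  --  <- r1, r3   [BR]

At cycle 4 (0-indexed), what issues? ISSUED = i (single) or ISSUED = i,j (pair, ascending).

ISSUED = 6

  cy0 -> i0/i1 (st+beq) 2-wide
  cy1 -> i2 (xor) RAW r1
  cy2 -> i3 (sub) RAW r3
  cy3 -> i4/i5 (and+st) 2-wide
  cy4 -> i6 (beq) no-port BR/BR
  cy5 -> i7 (bne) tail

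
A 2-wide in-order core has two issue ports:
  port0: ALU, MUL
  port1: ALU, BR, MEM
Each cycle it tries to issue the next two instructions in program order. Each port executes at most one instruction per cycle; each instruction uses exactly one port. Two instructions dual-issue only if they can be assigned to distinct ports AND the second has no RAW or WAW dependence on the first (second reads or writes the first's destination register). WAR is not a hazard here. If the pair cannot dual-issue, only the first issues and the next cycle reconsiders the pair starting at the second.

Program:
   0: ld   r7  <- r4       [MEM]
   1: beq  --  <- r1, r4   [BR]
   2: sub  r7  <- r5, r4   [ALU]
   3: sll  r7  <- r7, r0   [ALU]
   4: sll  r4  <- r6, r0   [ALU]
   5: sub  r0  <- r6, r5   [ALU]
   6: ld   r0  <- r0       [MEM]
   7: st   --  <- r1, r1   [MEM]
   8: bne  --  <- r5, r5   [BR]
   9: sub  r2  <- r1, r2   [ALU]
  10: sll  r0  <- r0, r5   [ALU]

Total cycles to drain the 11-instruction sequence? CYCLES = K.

CYCLES = 8

0. ld.MEM @i0  | no-port MEM/BR
1. beq.BR sub.ALU @i1/i2  | 2-wide
2. sll.ALU sll.ALU @i3/i4  | 2-wide
3. sub.ALU @i5  | RAW+WAW r0
4. ld.MEM @i6  | no-port MEM/MEM
5. st.MEM @i7  | no-port MEM/BR
6. bne.BR sub.ALU @i8/i9  | 2-wide
7. sll.ALU @i10  | tail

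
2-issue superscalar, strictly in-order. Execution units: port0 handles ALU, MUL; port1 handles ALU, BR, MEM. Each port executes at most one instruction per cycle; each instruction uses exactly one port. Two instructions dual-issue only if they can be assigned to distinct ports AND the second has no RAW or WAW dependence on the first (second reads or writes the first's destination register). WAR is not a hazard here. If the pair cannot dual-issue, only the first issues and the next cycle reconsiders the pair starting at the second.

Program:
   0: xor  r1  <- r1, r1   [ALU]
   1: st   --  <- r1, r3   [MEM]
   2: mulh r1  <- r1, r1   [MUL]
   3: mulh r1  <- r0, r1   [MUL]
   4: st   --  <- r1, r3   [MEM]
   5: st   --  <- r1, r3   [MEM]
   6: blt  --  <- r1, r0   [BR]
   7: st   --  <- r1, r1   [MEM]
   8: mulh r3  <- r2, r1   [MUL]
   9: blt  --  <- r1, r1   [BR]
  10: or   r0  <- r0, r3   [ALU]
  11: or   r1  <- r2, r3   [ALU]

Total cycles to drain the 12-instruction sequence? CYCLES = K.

CYCLES = 9

[0] i0  xor  -- RAW r1
[1] i1/i2  st mulh  -- pair
[2] i3  mulh  -- RAW r1
[3] i4  st  -- no-port MEM/MEM
[4] i5  st  -- no-port MEM/BR
[5] i6  blt  -- no-port BR/MEM
[6] i7/i8  st mulh  -- pair
[7] i9/i10  blt or  -- pair
[8] i11  or  -- tail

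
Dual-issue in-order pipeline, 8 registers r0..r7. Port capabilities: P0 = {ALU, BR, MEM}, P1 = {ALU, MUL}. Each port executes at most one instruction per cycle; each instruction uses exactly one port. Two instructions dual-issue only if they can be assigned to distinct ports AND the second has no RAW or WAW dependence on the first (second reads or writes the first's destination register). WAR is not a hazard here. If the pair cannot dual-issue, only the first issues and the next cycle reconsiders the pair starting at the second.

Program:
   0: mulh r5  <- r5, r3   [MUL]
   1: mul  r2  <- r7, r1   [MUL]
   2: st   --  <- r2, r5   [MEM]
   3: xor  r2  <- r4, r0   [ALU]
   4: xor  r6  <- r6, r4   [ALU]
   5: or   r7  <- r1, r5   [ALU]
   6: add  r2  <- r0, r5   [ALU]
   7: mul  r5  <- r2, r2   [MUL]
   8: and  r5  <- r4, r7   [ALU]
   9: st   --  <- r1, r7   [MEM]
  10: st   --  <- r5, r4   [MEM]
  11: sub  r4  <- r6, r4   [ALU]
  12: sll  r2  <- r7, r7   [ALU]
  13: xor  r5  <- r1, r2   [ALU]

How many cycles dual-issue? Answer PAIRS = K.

PAIRS = 4

t=0 i0:mulh ; no-port MUL/MUL
t=1 i1:mul ; RAW r2
t=2 i2+i3:st/xor ; 2-wide
t=3 i4+i5:xor/or ; 2-wide
t=4 i6:add ; RAW r2
t=5 i7:mul ; WAW r5
t=6 i8+i9:and/st ; 2-wide
t=7 i10+i11:st/sub ; 2-wide
t=8 i12:sll ; RAW r2
t=9 i13:xor ; tail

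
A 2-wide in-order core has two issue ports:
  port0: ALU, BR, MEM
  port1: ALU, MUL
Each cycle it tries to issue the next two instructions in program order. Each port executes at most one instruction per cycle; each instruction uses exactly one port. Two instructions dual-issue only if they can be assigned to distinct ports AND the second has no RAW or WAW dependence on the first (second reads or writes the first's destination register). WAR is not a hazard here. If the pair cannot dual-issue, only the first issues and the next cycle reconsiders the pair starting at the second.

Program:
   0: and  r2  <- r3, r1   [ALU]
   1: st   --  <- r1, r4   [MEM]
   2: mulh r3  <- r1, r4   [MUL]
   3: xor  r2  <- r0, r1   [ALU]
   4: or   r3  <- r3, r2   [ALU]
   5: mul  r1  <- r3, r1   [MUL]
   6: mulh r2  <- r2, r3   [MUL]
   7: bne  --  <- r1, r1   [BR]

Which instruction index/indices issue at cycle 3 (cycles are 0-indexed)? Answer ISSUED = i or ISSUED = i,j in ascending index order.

#0 head=0: and+st i0&i1 pair
#1 head=2: mulh+xor i2&i3 pair
#2 head=4: or i4 RAW r3
#3 head=5: mul i5 no-port MUL/MUL
#4 head=6: mulh+bne i6&i7 pair

ISSUED = 5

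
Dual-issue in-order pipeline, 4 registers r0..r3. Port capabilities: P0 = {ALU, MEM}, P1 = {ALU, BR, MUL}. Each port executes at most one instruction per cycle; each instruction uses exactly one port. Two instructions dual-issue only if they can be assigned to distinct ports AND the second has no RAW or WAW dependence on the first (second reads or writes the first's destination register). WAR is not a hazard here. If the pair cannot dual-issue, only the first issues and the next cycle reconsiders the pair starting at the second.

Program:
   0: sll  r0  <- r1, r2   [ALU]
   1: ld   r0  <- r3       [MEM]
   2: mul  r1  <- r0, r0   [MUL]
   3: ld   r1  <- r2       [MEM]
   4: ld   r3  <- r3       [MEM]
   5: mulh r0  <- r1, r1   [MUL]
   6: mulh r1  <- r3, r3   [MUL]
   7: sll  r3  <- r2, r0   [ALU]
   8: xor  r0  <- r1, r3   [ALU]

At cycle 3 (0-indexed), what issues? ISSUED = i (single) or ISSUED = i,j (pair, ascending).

ISSUED = 3

#0 head=0: sll.ALU i0 WAW r0
#1 head=1: ld.MEM i1 RAW r0
#2 head=2: mul.MUL i2 WAW r1
#3 head=3: ld.MEM i3 no-port MEM/MEM
#4 head=4: ld.MEM mulh.MUL i4+i5 pair
#5 head=6: mulh.MUL sll.ALU i6+i7 pair
#6 head=8: xor.ALU i8 tail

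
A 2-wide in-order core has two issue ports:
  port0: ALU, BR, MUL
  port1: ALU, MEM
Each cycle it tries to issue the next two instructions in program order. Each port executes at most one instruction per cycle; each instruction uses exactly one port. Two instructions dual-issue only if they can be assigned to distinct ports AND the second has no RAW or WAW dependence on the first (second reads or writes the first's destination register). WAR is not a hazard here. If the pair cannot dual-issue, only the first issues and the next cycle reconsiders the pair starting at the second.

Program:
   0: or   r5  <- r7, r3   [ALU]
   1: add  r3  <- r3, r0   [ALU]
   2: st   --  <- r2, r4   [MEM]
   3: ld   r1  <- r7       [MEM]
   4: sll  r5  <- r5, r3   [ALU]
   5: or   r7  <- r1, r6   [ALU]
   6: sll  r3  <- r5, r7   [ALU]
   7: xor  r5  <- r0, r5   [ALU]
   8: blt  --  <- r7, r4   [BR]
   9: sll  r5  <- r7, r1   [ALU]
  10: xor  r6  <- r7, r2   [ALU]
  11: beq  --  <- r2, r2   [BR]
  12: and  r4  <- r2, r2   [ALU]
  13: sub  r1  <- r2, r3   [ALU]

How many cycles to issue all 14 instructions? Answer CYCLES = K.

CYCLES = 8

t=0 i0+i1:or add ; pair
t=1 i2:st ; no-port MEM/MEM
t=2 i3+i4:ld sll ; pair
t=3 i5:or ; RAW r7
t=4 i6+i7:sll xor ; pair
t=5 i8+i9:blt sll ; pair
t=6 i10+i11:xor beq ; pair
t=7 i12+i13:and sub ; pair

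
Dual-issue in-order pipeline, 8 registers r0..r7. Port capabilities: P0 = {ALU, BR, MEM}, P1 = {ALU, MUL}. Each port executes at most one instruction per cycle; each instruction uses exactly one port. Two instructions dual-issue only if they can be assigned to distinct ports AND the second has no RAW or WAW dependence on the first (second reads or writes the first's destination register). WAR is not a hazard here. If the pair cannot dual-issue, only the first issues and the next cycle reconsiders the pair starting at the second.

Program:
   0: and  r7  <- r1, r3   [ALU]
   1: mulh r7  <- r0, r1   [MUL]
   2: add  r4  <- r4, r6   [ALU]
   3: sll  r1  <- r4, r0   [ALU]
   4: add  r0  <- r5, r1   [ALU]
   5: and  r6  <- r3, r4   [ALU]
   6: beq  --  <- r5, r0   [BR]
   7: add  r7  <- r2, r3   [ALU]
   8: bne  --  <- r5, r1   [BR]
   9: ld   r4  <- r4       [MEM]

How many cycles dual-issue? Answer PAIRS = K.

0. and @i0  | WAW r7
1. mulh/add @i1+i2  | dual
2. sll @i3  | RAW r1
3. add/and @i4+i5  | dual
4. beq/add @i6+i7  | dual
5. bne @i8  | no-port BR/MEM
6. ld @i9  | tail

PAIRS = 3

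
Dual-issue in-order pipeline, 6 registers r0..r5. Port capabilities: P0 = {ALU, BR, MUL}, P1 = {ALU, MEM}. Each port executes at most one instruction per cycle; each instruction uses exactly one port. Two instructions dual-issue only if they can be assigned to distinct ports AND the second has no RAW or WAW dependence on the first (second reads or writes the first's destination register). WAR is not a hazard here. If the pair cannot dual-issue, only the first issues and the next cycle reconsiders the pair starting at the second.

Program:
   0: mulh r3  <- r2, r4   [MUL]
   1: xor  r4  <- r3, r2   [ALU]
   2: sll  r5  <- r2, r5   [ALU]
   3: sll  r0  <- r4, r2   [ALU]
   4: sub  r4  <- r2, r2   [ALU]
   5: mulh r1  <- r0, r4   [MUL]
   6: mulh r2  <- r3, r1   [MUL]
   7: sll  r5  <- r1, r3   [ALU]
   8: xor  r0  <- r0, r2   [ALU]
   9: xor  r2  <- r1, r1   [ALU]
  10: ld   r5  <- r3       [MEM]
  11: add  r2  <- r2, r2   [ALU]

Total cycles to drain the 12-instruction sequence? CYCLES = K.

[0] i0  mulh.MUL  -- RAW r3
[1] i1/i2  xor.ALU/sll.ALU  -- pair
[2] i3/i4  sll.ALU/sub.ALU  -- pair
[3] i5  mulh.MUL  -- no-port MUL/MUL
[4] i6/i7  mulh.MUL/sll.ALU  -- pair
[5] i8/i9  xor.ALU/xor.ALU  -- pair
[6] i10/i11  ld.MEM/add.ALU  -- pair

CYCLES = 7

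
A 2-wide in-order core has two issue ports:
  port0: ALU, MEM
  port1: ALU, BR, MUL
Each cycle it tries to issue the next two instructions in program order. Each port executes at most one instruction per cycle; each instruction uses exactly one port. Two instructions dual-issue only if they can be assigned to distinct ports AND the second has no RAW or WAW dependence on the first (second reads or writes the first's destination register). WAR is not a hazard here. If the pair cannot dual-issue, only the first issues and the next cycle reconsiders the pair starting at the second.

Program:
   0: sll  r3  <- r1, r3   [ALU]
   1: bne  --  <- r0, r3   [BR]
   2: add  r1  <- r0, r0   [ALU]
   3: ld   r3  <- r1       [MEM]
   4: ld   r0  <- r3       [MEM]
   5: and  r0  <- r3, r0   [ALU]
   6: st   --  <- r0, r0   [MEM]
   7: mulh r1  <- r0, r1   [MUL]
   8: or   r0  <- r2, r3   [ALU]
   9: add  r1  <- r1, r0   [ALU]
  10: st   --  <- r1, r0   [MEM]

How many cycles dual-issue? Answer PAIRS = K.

PAIRS = 2

  cy0 -> i0 (sll.ALU) RAW r3
  cy1 -> i1/i2 (bne.BR+add.ALU) 2-wide
  cy2 -> i3 (ld.MEM) no-port MEM/MEM
  cy3 -> i4 (ld.MEM) RAW+WAW r0
  cy4 -> i5 (and.ALU) RAW r0
  cy5 -> i6/i7 (st.MEM+mulh.MUL) 2-wide
  cy6 -> i8 (or.ALU) RAW r0
  cy7 -> i9 (add.ALU) RAW r1
  cy8 -> i10 (st.MEM) tail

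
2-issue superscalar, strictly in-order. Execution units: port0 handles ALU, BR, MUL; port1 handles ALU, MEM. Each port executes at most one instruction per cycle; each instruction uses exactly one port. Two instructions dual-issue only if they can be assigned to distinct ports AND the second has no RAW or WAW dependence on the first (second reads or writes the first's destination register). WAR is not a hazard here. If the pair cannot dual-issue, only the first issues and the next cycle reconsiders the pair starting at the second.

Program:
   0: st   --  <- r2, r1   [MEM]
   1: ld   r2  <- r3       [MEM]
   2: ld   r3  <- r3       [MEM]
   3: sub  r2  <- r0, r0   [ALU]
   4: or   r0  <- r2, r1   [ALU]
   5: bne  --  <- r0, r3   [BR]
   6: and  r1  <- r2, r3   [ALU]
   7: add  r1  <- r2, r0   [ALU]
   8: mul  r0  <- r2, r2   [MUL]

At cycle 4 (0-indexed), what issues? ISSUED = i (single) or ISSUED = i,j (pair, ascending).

0. st.MEM @i0  | no-port MEM/MEM
1. ld.MEM @i1  | no-port MEM/MEM
2. ld.MEM;sub.ALU @i2,i3  | dual
3. or.ALU @i4  | RAW r0
4. bne.BR;and.ALU @i5,i6  | dual
5. add.ALU;mul.MUL @i7,i8  | dual

ISSUED = 5,6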